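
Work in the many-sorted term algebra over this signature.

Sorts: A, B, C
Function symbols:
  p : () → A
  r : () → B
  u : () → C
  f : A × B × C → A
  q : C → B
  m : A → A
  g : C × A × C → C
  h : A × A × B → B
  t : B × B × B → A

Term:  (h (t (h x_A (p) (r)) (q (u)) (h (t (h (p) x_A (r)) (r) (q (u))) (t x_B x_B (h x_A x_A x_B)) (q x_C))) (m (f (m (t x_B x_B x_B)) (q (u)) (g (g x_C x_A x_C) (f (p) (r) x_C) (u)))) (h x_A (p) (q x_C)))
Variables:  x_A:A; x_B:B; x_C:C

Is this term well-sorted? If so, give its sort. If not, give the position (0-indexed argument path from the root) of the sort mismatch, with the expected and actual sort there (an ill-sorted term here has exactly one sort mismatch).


      x_A : A
      (p) : A
      (r) : B
    (h x_A (p) (r)) : B
      (u) : C
    (q (u)) : B
          (p) : A
          x_A : A
          (r) : B
        (h (p) x_A (r)) : B
        (r) : B
          (u) : C
        (q (u)) : B
      (t (h (p) x_A (r)) (r) (q (u))) : A
        x_B : B
        x_B : B
          x_A : A
          x_A : A
          x_B : B
        (h x_A x_A x_B) : B
      (t x_B x_B (h x_A x_A x_B)) : A
        x_C : C
      (q x_C) : B
    (h (t (h (p) x_A (r)) (r) (q (u))) (t x_B x_B (h x_A x_A x_B)) (q x_C)) : B
  (t (h x_A (p) (r)) (q (u)) (h (t (h (p) x_A (r)) (r) (q (u))) (t x_B x_B (h x_A x_A x_B)) (q x_C))) : A
          x_B : B
          x_B : B
          x_B : B
        (t x_B x_B x_B) : A
      (m (t x_B x_B x_B)) : A
        (u) : C
      (q (u)) : B
          x_C : C
          x_A : A
          x_C : C
        (g x_C x_A x_C) : C
          (p) : A
          (r) : B
          x_C : C
        (f (p) (r) x_C) : A
        (u) : C
      (g (g x_C x_A x_C) (f (p) (r) x_C) (u)) : C
    (f (m (t x_B x_B x_B)) (q (u)) (g (g x_C x_A x_C) (f (p) (r) x_C) (u))) : A
  (m (f (m (t x_B x_B x_B)) (q (u)) (g (g x_C x_A x_C) (f (p) (r) x_C) (u)))) : A
    x_A : A
    (p) : A
      x_C : C
    (q x_C) : B
  (h x_A (p) (q x_C)) : B
(h (t (h x_A (p) (r)) (q (u)) (h (t (h (p) x_A (r)) (r) (q (u))) (t x_B x_B (h x_A x_A x_B)) (q x_C))) (m (f (m (t x_B x_B x_B)) (q (u)) (g (g x_C x_A x_C) (f (p) (r) x_C) (u)))) (h x_A (p) (q x_C))) : B

well-sorted; sort = B


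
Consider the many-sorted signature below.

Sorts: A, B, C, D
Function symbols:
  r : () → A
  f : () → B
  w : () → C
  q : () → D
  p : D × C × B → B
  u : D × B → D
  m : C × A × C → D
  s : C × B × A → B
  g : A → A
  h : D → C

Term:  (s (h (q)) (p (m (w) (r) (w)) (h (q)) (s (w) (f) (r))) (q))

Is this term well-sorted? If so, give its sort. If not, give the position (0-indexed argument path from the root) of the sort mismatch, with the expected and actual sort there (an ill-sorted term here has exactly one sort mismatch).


ill-sorted at position [2]: expected A, got D

    (q) : D
  (h (q)) : C
      (w) : C
      (r) : A
      (w) : C
    (m (w) (r) (w)) : D
      (q) : D
    (h (q)) : C
      (w) : C
      (f) : B
      (r) : A
    (s (w) (f) (r)) : B
  (p (m (w) (r) (w)) (h (q)) (s (w) (f) (r))) : B
  (q) : D
(s (h (q)) (p (m (w) (r) (w)) (h (q)) (s (w) (f) (r))) (q)) : ✗ arg 2 at [2] has sort D, expected A


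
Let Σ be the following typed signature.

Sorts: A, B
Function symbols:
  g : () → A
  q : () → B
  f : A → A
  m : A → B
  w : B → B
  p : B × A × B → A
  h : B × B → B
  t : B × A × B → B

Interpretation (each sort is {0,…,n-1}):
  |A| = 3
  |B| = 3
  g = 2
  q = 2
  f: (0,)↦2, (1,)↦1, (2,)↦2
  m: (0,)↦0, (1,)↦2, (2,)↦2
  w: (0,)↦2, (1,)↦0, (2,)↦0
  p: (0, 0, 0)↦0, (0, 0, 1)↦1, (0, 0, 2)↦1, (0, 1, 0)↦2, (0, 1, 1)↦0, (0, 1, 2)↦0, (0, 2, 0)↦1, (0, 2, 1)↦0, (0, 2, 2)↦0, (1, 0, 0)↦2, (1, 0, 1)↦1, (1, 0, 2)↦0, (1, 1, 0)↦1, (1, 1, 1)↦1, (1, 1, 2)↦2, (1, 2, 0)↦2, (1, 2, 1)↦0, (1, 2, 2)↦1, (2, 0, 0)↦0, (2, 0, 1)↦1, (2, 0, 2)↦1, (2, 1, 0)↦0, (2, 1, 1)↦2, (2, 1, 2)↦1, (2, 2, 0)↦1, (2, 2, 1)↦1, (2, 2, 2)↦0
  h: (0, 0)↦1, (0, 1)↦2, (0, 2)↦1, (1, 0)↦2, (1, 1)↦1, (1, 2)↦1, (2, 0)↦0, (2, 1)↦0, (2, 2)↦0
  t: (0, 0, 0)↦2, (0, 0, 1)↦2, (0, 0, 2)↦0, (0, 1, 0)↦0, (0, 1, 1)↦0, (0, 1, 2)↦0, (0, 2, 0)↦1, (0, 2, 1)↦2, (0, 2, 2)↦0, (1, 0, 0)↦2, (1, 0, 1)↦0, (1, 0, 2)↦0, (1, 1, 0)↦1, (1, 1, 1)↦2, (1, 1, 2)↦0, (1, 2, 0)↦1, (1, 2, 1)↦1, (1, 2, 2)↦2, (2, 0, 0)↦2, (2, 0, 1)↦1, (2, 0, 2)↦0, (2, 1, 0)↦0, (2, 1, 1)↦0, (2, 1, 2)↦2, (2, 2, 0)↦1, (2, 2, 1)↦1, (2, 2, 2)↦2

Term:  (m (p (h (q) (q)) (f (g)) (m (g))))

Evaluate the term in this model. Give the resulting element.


value = 0

  q = 2
  q = 2
  (h (q) (q)) = h(2, 2) = 0
  g = 2
  (f (g)) = f(2,) = 2
  g = 2
  (m (g)) = m(2,) = 2
  (p (h (q) (q)) (f (g)) (m (g))) = p(0, 2, 2) = 0
  (m (p (h (q) (q)) (f (g)) (m (g)))) = m(0,) = 0


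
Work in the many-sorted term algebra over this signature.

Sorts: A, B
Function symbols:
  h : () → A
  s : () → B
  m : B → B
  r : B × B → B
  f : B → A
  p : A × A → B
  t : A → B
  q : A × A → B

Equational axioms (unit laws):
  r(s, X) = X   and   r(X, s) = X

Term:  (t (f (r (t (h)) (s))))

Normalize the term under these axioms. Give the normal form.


normal form = (t (f (t (h))))

1. (t (f (r (t (h)) (s))))  →  (t (f (t (h))))


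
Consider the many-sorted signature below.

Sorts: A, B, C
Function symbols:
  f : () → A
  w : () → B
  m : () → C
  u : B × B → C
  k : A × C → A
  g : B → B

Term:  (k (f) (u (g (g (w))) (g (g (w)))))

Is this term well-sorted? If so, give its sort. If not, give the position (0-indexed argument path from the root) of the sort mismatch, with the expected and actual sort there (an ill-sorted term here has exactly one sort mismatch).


well-sorted; sort = A

  (f) : A
        (w) : B
      (g (w)) : B
    (g (g (w))) : B
        (w) : B
      (g (w)) : B
    (g (g (w))) : B
  (u (g (g (w))) (g (g (w)))) : C
(k (f) (u (g (g (w))) (g (g (w))))) : A


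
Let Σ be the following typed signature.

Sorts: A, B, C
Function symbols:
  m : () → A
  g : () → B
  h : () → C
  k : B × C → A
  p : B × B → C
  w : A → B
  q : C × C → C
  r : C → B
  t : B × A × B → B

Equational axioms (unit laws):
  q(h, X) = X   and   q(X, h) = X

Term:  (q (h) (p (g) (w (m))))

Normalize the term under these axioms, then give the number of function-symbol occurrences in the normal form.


1. (q (h) (p (g) (w (m))))  →  (p (g) (w (m)))
normal form: (p (g) (w (m)))

size = 4


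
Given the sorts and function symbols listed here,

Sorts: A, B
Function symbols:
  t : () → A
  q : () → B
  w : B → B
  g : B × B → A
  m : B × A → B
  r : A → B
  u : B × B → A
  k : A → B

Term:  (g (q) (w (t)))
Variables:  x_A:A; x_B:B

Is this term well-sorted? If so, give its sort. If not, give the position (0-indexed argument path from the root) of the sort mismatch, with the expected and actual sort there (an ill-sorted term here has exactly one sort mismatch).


ill-sorted at position [1, 0]: expected B, got A

  (q) : B
    (t) : A
  (w (t)) : ✗ arg 0 at [1, 0] has sort A, expected B


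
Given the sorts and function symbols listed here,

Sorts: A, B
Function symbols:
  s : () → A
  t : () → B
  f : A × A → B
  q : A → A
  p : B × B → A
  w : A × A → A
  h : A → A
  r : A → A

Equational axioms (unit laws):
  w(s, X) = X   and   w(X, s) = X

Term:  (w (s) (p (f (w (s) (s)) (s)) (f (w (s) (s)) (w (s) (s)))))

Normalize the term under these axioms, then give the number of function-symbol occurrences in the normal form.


1. (w (s) (p (f (w (s) (s)) (s)) (f (w (s) (s)) (w (s) (s)))))  →  (p (f (w (s) (s)) (s)) (f (w (s) (s)) (w (s) (s))))
2. (p (f (w (s) (s)) (s)) (f (w (s) (s)) (w (s) (s))))  →  (p (f (s) (s)) (f (w (s) (s)) (w (s) (s))))
3. (p (f (s) (s)) (f (w (s) (s)) (w (s) (s))))  →  (p (f (s) (s)) (f (s) (w (s) (s))))
4. (p (f (s) (s)) (f (s) (w (s) (s))))  →  (p (f (s) (s)) (f (s) (s)))
normal form: (p (f (s) (s)) (f (s) (s)))

size = 7


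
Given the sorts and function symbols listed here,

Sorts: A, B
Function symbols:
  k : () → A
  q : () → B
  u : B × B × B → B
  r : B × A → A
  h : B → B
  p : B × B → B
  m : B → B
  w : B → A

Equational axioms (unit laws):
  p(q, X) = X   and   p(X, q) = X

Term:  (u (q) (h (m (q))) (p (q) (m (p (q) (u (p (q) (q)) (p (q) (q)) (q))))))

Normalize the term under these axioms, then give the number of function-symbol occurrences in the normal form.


size = 10

1. (u (q) (h (m (q))) (p (q) (m (p (q) (u (p (q) (q)) (p (q) (q)) (q))))))  →  (u (q) (h (m (q))) (m (p (q) (u (p (q) (q)) (p (q) (q)) (q)))))
2. (u (q) (h (m (q))) (m (p (q) (u (p (q) (q)) (p (q) (q)) (q)))))  →  (u (q) (h (m (q))) (m (u (p (q) (q)) (p (q) (q)) (q))))
3. (u (q) (h (m (q))) (m (u (p (q) (q)) (p (q) (q)) (q))))  →  (u (q) (h (m (q))) (m (u (q) (p (q) (q)) (q))))
4. (u (q) (h (m (q))) (m (u (q) (p (q) (q)) (q))))  →  (u (q) (h (m (q))) (m (u (q) (q) (q))))
normal form: (u (q) (h (m (q))) (m (u (q) (q) (q))))


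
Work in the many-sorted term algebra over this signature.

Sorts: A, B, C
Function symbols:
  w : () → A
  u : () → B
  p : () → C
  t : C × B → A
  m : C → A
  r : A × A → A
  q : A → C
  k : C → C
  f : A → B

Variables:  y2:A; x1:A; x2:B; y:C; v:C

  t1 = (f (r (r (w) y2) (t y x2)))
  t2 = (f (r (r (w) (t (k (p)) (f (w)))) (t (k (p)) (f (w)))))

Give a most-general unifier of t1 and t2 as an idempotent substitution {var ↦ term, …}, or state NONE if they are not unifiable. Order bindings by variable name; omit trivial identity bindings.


{x2 ↦ (f (w)), y ↦ (k (p)), y2 ↦ (t (k (p)) (f (w)))}


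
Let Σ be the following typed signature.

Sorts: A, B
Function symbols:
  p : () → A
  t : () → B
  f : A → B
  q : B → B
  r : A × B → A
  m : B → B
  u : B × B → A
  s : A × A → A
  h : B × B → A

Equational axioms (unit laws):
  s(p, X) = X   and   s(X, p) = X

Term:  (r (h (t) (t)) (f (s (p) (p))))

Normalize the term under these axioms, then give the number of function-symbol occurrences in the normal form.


1. (r (h (t) (t)) (f (s (p) (p))))  →  (r (h (t) (t)) (f (p)))
normal form: (r (h (t) (t)) (f (p)))

size = 6


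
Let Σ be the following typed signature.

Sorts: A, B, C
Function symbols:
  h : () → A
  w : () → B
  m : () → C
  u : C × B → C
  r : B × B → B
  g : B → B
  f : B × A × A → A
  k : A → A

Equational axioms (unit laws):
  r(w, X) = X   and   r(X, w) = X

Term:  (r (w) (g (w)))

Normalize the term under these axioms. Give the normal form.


normal form = (g (w))

1. (r (w) (g (w)))  →  (g (w))


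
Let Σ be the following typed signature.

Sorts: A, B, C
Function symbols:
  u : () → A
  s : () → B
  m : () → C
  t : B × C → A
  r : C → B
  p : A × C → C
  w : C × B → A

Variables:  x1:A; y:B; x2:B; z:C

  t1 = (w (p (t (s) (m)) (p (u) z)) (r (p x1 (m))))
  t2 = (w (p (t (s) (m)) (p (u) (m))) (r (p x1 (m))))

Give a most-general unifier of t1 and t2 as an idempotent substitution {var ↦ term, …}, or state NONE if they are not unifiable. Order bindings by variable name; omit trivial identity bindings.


{z ↦ (m)}


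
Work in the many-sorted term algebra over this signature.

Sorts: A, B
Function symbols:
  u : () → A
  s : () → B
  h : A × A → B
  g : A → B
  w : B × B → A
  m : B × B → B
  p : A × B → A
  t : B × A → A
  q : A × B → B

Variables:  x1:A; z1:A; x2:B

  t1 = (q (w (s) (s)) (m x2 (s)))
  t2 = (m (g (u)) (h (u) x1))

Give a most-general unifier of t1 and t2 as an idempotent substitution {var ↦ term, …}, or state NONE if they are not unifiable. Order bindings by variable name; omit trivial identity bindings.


NONE (not unifiable)

head clash or occurs-check failure — not unifiable


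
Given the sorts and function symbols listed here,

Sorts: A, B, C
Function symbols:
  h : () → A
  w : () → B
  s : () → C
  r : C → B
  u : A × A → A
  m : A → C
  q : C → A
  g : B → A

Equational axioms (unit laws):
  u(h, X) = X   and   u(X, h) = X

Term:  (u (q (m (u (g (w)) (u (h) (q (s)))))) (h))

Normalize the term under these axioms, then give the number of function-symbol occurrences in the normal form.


1. (u (q (m (u (g (w)) (u (h) (q (s)))))) (h))  →  (q (m (u (g (w)) (u (h) (q (s))))))
2. (q (m (u (g (w)) (u (h) (q (s))))))  →  (q (m (u (g (w)) (q (s)))))
normal form: (q (m (u (g (w)) (q (s)))))

size = 7


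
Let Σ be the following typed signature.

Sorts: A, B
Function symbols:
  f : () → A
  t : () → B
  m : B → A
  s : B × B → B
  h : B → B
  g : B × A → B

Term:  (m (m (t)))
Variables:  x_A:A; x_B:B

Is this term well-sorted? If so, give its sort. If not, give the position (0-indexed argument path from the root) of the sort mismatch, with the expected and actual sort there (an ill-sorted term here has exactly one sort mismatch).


    (t) : B
  (m (t)) : A
(m (m (t))) : ✗ arg 0 at [0] has sort A, expected B

ill-sorted at position [0]: expected B, got A


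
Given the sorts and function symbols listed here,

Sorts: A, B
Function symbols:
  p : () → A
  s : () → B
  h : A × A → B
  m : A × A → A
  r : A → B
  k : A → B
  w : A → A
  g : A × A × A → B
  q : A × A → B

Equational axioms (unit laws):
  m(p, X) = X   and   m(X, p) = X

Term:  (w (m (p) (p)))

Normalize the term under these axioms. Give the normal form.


normal form = (w (p))

1. (w (m (p) (p)))  →  (w (p))


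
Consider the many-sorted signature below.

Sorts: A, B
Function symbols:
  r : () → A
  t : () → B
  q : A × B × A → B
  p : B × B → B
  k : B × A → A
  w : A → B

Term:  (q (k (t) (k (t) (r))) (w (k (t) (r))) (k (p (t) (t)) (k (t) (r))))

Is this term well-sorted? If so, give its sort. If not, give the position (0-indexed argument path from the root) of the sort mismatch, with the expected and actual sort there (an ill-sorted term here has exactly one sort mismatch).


    (t) : B
      (t) : B
      (r) : A
    (k (t) (r)) : A
  (k (t) (k (t) (r))) : A
      (t) : B
      (r) : A
    (k (t) (r)) : A
  (w (k (t) (r))) : B
      (t) : B
      (t) : B
    (p (t) (t)) : B
      (t) : B
      (r) : A
    (k (t) (r)) : A
  (k (p (t) (t)) (k (t) (r))) : A
(q (k (t) (k (t) (r))) (w (k (t) (r))) (k (p (t) (t)) (k (t) (r)))) : B

well-sorted; sort = B


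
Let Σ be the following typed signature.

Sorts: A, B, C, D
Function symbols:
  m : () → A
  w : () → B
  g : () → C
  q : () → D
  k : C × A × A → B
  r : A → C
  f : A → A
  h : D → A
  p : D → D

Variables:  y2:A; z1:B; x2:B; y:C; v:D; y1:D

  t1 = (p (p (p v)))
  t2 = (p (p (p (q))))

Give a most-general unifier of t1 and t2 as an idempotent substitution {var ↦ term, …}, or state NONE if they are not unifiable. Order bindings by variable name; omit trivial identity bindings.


{v ↦ (q)}


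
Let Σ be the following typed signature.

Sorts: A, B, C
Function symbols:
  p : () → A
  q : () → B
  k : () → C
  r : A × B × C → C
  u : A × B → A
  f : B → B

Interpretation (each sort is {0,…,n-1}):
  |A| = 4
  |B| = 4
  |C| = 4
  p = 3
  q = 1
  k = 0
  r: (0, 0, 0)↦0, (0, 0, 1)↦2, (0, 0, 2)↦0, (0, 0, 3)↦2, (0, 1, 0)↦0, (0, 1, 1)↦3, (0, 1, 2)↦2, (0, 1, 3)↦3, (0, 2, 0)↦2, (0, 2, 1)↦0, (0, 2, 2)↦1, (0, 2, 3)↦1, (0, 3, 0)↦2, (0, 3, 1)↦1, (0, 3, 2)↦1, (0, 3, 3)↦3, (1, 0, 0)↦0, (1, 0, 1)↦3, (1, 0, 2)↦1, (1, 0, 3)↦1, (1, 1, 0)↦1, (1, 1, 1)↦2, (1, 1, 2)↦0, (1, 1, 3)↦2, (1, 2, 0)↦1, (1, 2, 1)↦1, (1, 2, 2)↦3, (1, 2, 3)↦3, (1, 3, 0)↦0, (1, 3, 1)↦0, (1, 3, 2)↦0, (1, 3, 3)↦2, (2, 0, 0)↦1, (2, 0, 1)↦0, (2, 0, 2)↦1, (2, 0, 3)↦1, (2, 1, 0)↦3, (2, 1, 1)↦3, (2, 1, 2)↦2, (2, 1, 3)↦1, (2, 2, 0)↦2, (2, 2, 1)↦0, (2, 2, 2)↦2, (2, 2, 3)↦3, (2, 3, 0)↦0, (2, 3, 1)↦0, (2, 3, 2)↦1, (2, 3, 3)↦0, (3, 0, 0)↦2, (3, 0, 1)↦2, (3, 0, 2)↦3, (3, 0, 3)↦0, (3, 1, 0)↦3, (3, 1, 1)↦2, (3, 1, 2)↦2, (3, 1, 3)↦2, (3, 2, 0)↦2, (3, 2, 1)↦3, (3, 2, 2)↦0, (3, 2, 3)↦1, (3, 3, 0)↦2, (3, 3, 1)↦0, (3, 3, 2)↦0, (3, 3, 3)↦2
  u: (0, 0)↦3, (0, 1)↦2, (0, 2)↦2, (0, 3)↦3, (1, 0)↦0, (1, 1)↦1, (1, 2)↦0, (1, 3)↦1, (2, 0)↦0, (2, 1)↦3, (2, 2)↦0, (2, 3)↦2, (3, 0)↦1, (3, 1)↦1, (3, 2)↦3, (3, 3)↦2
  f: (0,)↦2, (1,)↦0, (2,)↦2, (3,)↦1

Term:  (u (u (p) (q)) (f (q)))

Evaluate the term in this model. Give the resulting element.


value = 0

  p = 3
  q = 1
  (u (p) (q)) = u(3, 1) = 1
  q = 1
  (f (q)) = f(1,) = 0
  (u (u (p) (q)) (f (q))) = u(1, 0) = 0


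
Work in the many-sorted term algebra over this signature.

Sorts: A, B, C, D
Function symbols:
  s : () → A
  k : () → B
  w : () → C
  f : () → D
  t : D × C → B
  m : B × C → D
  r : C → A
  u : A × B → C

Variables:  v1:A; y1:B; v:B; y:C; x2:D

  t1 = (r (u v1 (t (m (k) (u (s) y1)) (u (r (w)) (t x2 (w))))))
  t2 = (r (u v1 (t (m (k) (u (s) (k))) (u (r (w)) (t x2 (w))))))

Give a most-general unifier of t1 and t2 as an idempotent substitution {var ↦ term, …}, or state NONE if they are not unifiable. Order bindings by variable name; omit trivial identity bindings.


{y1 ↦ (k)}


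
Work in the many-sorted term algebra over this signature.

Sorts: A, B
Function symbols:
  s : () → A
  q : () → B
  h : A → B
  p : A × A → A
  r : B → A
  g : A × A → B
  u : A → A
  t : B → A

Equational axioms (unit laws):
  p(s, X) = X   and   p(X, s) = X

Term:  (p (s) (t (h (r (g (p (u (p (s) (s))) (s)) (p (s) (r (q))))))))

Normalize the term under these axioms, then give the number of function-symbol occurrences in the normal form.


size = 8

1. (p (s) (t (h (r (g (p (u (p (s) (s))) (s)) (p (s) (r (q))))))))  →  (t (h (r (g (p (u (p (s) (s))) (s)) (p (s) (r (q)))))))
2. (t (h (r (g (p (u (p (s) (s))) (s)) (p (s) (r (q)))))))  →  (t (h (r (g (u (p (s) (s))) (p (s) (r (q)))))))
3. (t (h (r (g (u (p (s) (s))) (p (s) (r (q)))))))  →  (t (h (r (g (u (s)) (p (s) (r (q)))))))
4. (t (h (r (g (u (s)) (p (s) (r (q)))))))  →  (t (h (r (g (u (s)) (r (q))))))
normal form: (t (h (r (g (u (s)) (r (q))))))


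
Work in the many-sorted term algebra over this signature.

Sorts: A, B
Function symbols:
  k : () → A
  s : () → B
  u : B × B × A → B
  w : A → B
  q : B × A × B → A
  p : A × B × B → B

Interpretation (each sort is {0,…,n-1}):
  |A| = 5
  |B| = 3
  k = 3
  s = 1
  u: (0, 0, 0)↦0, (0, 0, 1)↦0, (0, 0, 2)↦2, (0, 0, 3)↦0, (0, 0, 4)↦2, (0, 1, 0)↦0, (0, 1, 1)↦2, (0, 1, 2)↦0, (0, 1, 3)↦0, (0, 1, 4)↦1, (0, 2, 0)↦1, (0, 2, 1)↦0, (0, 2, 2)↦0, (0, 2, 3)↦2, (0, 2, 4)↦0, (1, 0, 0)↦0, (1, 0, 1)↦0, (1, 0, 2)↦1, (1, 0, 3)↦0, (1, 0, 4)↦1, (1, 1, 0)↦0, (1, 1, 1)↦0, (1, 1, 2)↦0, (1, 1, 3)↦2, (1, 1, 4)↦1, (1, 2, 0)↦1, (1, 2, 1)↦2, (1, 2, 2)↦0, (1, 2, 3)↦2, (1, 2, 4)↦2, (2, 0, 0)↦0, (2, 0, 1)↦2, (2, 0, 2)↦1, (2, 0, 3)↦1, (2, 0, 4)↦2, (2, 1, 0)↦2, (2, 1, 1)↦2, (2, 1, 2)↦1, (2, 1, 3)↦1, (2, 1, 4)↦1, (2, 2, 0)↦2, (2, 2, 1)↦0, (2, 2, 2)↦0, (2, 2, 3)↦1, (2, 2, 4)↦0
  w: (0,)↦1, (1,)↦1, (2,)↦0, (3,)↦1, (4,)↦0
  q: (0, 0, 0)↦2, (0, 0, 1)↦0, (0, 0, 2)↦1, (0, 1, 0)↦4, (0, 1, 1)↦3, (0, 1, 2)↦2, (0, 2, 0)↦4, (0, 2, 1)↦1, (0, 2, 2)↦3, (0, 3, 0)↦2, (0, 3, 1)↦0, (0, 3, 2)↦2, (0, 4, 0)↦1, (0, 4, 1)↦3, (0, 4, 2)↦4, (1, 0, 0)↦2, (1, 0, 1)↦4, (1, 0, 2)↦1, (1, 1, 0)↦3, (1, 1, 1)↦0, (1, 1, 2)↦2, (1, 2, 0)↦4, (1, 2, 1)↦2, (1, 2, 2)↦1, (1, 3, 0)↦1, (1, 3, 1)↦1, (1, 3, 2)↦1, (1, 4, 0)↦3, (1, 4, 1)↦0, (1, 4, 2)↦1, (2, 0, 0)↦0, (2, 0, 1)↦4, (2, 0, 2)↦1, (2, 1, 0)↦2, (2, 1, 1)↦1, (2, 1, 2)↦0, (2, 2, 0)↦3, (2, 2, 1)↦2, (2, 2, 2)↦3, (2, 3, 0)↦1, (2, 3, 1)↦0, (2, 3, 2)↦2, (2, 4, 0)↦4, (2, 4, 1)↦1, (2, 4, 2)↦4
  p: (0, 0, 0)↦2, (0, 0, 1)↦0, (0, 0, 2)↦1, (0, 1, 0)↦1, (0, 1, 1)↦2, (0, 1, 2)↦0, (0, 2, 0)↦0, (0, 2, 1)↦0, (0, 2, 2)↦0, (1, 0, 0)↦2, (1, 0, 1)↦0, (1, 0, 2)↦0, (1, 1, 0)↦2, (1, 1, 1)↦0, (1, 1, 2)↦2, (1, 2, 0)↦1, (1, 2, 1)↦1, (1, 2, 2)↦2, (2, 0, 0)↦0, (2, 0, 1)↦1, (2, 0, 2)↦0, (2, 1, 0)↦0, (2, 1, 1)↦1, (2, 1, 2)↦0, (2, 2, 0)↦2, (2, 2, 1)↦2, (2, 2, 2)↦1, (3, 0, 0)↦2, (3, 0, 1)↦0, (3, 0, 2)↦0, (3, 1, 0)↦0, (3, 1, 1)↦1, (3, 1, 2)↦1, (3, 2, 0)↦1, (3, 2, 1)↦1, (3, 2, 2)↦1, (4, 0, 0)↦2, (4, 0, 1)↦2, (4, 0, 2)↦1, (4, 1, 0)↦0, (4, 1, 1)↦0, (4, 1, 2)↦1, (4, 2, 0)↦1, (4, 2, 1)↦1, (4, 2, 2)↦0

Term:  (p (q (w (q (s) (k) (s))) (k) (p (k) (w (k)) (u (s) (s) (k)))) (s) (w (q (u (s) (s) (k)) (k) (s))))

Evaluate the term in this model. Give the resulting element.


value = 0

  s = 1
  k = 3
  s = 1
  (q (s) (k) (s)) = q(1, 3, 1) = 1
  (w (q (s) (k) (s))) = w(1,) = 1
  k = 3
  k = 3
  k = 3
  (w (k)) = w(3,) = 1
  s = 1
  s = 1
  k = 3
  (u (s) (s) (k)) = u(1, 1, 3) = 2
  (p (k) (w (k)) (u (s) (s) (k))) = p(3, 1, 2) = 1
  (q (w (q (s) (k) (s))) (k) (p (k) (w (k)) (u (s) (s) (k)))) = q(1, 3, 1) = 1
  s = 1
  s = 1
  s = 1
  k = 3
  (u (s) (s) (k)) = u(1, 1, 3) = 2
  k = 3
  s = 1
  (q (u (s) (s) (k)) (k) (s)) = q(2, 3, 1) = 0
  (w (q (u (s) (s) (k)) (k) (s))) = w(0,) = 1
  (p (q (w (q (s) (k) (s))) (k) (p (k) (w (k)) (u (s) (s) (k)))) (s) (w (q (u (s) (s) (k)) (k) (s)))) = p(1, 1, 1) = 0


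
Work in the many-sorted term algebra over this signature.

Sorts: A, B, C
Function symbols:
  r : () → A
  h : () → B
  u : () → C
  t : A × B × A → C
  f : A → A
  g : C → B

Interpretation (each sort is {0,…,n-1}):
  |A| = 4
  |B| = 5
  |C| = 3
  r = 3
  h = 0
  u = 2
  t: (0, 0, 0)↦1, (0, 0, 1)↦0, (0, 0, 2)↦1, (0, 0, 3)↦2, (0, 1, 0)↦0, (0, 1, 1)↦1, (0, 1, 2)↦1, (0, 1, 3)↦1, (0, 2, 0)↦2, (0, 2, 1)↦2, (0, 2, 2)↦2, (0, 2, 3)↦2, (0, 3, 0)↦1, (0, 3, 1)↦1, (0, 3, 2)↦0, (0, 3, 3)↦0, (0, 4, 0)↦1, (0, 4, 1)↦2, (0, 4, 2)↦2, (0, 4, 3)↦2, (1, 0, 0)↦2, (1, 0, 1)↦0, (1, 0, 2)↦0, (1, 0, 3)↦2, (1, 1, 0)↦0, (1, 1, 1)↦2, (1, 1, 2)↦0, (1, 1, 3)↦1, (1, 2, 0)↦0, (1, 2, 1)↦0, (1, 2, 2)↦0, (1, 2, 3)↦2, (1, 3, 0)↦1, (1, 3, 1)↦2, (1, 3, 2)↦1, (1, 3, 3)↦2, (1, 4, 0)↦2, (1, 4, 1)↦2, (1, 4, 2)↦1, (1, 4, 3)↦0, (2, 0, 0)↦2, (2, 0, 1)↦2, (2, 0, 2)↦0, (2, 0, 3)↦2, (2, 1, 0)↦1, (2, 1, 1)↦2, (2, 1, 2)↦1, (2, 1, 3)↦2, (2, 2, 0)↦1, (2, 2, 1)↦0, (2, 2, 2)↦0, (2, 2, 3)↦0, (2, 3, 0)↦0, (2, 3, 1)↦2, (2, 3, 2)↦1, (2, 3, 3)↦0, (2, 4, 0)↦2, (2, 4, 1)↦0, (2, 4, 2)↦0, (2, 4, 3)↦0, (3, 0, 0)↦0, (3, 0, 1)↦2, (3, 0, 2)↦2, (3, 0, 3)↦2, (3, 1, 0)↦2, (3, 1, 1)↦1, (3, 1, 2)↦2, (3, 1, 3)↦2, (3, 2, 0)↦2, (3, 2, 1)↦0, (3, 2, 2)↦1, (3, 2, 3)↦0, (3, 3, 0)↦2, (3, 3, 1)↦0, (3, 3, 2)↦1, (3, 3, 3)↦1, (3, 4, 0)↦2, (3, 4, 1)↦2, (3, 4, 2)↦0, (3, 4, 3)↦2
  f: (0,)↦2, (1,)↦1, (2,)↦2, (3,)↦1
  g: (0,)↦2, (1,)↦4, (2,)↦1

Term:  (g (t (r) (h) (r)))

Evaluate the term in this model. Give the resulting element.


  r = 3
  h = 0
  r = 3
  (t (r) (h) (r)) = t(3, 0, 3) = 2
  (g (t (r) (h) (r))) = g(2,) = 1

value = 1


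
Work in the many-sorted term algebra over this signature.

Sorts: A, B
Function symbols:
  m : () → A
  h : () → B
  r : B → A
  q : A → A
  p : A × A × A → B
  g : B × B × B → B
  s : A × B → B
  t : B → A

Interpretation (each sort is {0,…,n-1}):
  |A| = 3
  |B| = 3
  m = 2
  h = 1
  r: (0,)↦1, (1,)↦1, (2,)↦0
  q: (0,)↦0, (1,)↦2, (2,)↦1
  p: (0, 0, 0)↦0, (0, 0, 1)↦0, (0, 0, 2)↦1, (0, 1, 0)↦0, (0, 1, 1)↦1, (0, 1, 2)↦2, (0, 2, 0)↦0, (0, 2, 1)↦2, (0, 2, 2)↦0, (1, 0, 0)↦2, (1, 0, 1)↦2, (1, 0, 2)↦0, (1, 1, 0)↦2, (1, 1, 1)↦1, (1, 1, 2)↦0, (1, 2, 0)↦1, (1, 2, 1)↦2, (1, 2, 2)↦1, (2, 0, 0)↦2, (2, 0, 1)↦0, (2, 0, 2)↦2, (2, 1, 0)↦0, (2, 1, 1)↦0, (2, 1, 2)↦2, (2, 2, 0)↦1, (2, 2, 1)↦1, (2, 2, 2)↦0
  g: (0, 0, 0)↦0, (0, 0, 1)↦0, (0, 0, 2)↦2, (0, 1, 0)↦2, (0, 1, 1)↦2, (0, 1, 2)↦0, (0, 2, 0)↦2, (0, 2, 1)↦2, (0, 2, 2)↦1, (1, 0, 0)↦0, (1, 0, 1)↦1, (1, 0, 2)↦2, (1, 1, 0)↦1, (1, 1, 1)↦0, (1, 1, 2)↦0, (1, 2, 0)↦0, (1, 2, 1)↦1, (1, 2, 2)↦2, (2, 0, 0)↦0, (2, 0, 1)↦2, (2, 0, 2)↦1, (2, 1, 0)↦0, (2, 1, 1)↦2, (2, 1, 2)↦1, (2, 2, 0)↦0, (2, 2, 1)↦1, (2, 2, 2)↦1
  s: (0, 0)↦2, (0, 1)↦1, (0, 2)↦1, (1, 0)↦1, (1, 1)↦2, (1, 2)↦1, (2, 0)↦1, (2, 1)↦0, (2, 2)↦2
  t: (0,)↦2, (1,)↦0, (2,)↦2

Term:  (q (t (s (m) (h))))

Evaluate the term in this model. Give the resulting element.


  m = 2
  h = 1
  (s (m) (h)) = s(2, 1) = 0
  (t (s (m) (h))) = t(0,) = 2
  (q (t (s (m) (h)))) = q(2,) = 1

value = 1


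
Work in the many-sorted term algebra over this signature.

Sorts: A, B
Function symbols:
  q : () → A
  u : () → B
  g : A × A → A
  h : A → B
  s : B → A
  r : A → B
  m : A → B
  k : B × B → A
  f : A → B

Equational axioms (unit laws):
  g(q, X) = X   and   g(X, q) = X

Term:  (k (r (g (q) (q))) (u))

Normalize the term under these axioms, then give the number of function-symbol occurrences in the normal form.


1. (k (r (g (q) (q))) (u))  →  (k (r (q)) (u))
normal form: (k (r (q)) (u))

size = 4


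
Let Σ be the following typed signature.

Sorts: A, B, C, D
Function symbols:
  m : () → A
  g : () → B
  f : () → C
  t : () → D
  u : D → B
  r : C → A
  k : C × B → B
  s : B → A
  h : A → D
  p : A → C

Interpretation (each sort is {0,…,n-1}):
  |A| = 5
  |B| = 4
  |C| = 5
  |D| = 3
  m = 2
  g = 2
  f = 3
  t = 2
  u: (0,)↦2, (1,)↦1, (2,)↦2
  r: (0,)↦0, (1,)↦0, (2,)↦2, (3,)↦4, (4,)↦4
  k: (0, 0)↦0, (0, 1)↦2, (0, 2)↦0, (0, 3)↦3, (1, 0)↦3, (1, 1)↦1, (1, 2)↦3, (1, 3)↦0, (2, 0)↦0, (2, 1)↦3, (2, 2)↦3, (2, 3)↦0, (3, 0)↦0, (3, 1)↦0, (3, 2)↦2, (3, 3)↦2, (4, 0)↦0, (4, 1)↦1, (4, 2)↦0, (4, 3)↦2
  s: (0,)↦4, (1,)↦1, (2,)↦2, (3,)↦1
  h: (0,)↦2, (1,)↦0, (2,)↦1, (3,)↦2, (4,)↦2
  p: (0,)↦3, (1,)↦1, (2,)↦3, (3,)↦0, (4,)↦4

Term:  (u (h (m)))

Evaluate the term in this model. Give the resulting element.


  m = 2
  (h (m)) = h(2,) = 1
  (u (h (m))) = u(1,) = 1

value = 1


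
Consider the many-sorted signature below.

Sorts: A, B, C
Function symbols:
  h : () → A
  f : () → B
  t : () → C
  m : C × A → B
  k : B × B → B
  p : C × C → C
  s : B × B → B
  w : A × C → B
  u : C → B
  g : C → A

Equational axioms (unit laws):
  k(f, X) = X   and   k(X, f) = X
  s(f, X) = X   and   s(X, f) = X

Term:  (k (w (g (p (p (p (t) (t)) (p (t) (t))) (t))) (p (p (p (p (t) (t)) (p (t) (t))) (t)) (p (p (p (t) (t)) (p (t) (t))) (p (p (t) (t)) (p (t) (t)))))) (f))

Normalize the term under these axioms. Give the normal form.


1. (k (w (g (p (p (p (t) (t)) (p (t) (t))) (t))) (p (p (p (p (t) (t)) (p (t) (t))) (t)) (p (p (p (t) (t)) (p (t) (t))) (p (p (t) (t)) (p (t) (t)))))) (f))  →  (w (g (p (p (p (t) (t)) (p (t) (t))) (t))) (p (p (p (p (t) (t)) (p (t) (t))) (t)) (p (p (p (t) (t)) (p (t) (t))) (p (p (t) (t)) (p (t) (t))))))

normal form = (w (g (p (p (p (t) (t)) (p (t) (t))) (t))) (p (p (p (p (t) (t)) (p (t) (t))) (t)) (p (p (p (t) (t)) (p (t) (t))) (p (p (t) (t)) (p (t) (t))))))


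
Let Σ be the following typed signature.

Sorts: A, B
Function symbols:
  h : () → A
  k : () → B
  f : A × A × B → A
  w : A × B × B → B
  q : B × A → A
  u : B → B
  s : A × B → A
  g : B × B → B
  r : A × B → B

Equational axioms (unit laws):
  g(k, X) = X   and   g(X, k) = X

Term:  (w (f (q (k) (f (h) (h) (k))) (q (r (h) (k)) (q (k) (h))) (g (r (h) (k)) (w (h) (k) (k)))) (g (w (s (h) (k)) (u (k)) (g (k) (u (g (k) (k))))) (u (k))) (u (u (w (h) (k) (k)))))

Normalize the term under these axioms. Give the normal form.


normal form = (w (f (q (k) (f (h) (h) (k))) (q (r (h) (k)) (q (k) (h))) (g (r (h) (k)) (w (h) (k) (k)))) (g (w (s (h) (k)) (u (k)) (u (k))) (u (k))) (u (u (w (h) (k) (k)))))

1. (w (f (q (k) (f (h) (h) (k))) (q (r (h) (k)) (q (k) (h))) (g (r (h) (k)) (w (h) (k) (k)))) (g (w (s (h) (k)) (u (k)) (g (k) (u (g (k) (k))))) (u (k))) (u (u (w (h) (k) (k)))))  →  (w (f (q (k) (f (h) (h) (k))) (q (r (h) (k)) (q (k) (h))) (g (r (h) (k)) (w (h) (k) (k)))) (g (w (s (h) (k)) (u (k)) (u (g (k) (k)))) (u (k))) (u (u (w (h) (k) (k)))))
2. (w (f (q (k) (f (h) (h) (k))) (q (r (h) (k)) (q (k) (h))) (g (r (h) (k)) (w (h) (k) (k)))) (g (w (s (h) (k)) (u (k)) (u (g (k) (k)))) (u (k))) (u (u (w (h) (k) (k)))))  →  (w (f (q (k) (f (h) (h) (k))) (q (r (h) (k)) (q (k) (h))) (g (r (h) (k)) (w (h) (k) (k)))) (g (w (s (h) (k)) (u (k)) (u (k))) (u (k))) (u (u (w (h) (k) (k)))))


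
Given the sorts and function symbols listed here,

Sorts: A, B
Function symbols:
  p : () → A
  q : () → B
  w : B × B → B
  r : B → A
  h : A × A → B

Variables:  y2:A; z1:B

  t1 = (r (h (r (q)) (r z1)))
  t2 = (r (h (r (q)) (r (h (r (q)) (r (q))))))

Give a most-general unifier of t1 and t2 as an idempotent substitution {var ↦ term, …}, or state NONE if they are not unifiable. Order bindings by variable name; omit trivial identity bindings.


{z1 ↦ (h (r (q)) (r (q)))}


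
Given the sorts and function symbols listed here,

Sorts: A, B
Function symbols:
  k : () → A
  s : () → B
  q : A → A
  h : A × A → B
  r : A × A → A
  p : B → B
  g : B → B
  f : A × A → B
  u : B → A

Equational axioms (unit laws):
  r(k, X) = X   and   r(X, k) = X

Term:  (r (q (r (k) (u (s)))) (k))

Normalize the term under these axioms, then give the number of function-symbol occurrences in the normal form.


1. (r (q (r (k) (u (s)))) (k))  →  (q (r (k) (u (s))))
2. (q (r (k) (u (s))))  →  (q (u (s)))
normal form: (q (u (s)))

size = 3


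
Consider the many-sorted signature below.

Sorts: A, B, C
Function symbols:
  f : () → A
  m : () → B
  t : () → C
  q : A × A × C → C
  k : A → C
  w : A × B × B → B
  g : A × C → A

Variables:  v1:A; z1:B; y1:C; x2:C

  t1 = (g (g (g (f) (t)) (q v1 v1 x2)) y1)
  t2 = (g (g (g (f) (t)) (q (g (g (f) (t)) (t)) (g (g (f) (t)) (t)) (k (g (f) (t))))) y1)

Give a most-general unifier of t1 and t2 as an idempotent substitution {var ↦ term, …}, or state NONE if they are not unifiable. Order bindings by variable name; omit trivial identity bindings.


{v1 ↦ (g (g (f) (t)) (t)), x2 ↦ (k (g (f) (t)))}


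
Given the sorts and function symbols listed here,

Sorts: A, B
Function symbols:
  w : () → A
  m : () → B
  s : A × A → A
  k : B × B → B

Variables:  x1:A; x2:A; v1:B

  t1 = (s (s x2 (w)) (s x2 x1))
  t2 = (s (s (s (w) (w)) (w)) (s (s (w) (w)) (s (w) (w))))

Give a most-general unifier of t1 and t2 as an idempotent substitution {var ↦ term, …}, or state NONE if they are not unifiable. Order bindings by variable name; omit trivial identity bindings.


{x1 ↦ (s (w) (w)), x2 ↦ (s (w) (w))}


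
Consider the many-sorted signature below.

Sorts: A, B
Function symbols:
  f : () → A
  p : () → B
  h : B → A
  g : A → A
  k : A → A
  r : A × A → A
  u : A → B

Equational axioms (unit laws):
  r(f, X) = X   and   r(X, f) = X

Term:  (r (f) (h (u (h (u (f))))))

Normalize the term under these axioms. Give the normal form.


1. (r (f) (h (u (h (u (f))))))  →  (h (u (h (u (f)))))

normal form = (h (u (h (u (f)))))


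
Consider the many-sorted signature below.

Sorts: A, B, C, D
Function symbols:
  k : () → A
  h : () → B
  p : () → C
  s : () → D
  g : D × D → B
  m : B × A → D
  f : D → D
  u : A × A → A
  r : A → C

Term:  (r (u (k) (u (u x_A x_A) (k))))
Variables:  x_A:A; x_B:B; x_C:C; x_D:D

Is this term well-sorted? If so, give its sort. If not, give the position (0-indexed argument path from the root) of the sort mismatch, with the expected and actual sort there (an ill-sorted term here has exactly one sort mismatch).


    (k) : A
        x_A : A
        x_A : A
      (u x_A x_A) : A
      (k) : A
    (u (u x_A x_A) (k)) : A
  (u (k) (u (u x_A x_A) (k))) : A
(r (u (k) (u (u x_A x_A) (k)))) : C

well-sorted; sort = C


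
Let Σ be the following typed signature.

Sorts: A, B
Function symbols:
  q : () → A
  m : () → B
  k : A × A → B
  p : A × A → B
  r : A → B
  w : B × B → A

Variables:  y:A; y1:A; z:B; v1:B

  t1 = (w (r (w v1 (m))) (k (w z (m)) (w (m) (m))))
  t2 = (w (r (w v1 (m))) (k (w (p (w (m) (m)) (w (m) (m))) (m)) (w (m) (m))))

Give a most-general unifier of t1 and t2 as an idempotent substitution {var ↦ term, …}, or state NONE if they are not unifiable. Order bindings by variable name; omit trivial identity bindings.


{z ↦ (p (w (m) (m)) (w (m) (m)))}


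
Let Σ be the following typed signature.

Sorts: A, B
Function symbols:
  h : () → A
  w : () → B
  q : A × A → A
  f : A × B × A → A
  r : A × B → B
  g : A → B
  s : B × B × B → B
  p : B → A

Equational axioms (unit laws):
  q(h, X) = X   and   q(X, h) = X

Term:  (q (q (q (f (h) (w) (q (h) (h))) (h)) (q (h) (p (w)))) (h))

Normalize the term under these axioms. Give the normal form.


normal form = (q (f (h) (w) (h)) (p (w)))

1. (q (q (q (f (h) (w) (q (h) (h))) (h)) (q (h) (p (w)))) (h))  →  (q (q (f (h) (w) (q (h) (h))) (h)) (q (h) (p (w))))
2. (q (q (f (h) (w) (q (h) (h))) (h)) (q (h) (p (w))))  →  (q (f (h) (w) (q (h) (h))) (q (h) (p (w))))
3. (q (f (h) (w) (q (h) (h))) (q (h) (p (w))))  →  (q (f (h) (w) (h)) (q (h) (p (w))))
4. (q (f (h) (w) (h)) (q (h) (p (w))))  →  (q (f (h) (w) (h)) (p (w)))


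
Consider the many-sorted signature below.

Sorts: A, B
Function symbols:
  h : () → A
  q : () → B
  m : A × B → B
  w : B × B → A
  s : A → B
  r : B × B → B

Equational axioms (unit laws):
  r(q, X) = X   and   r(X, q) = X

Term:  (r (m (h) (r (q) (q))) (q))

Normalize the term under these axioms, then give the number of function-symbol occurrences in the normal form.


1. (r (m (h) (r (q) (q))) (q))  →  (m (h) (r (q) (q)))
2. (m (h) (r (q) (q)))  →  (m (h) (q))
normal form: (m (h) (q))

size = 3


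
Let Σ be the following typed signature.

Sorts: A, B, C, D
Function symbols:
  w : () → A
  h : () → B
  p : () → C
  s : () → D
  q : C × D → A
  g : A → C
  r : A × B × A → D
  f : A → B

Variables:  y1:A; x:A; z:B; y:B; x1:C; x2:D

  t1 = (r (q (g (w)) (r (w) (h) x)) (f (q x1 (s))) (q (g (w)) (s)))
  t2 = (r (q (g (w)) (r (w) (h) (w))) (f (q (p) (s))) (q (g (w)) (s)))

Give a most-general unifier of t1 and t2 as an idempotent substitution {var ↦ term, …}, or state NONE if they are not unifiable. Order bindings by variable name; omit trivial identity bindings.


{x ↦ (w), x1 ↦ (p)}


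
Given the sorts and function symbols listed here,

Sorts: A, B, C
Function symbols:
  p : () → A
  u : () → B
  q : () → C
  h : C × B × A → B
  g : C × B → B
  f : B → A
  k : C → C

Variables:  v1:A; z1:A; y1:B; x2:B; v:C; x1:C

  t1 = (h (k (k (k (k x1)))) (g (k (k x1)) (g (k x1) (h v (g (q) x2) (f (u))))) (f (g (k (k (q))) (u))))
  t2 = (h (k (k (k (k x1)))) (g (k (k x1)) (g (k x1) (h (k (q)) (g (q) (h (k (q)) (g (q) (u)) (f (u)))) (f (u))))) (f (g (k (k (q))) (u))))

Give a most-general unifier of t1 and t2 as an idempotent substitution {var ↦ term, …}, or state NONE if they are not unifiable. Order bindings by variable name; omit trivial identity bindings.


{v ↦ (k (q)), x2 ↦ (h (k (q)) (g (q) (u)) (f (u)))}


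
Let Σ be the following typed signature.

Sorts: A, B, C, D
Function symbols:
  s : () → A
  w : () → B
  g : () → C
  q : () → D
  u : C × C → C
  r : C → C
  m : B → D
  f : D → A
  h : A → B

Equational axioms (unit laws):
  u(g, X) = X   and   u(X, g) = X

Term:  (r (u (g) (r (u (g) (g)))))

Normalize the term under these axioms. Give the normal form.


normal form = (r (r (g)))

1. (r (u (g) (r (u (g) (g)))))  →  (r (r (u (g) (g))))
2. (r (r (u (g) (g))))  →  (r (r (g)))


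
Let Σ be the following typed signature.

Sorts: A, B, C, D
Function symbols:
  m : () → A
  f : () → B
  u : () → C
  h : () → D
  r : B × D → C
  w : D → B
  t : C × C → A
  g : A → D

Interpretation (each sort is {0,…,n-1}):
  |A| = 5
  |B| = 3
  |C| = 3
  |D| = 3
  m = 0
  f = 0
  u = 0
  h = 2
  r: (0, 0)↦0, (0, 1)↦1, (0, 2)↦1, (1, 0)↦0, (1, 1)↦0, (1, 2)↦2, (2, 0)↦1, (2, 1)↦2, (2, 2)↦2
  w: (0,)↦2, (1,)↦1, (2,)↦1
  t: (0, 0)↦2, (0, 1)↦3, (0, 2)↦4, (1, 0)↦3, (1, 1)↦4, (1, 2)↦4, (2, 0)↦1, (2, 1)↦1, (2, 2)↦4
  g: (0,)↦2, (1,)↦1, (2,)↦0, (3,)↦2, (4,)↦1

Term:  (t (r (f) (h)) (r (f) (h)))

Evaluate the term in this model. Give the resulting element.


  f = 0
  h = 2
  (r (f) (h)) = r(0, 2) = 1
  f = 0
  h = 2
  (r (f) (h)) = r(0, 2) = 1
  (t (r (f) (h)) (r (f) (h))) = t(1, 1) = 4

value = 4


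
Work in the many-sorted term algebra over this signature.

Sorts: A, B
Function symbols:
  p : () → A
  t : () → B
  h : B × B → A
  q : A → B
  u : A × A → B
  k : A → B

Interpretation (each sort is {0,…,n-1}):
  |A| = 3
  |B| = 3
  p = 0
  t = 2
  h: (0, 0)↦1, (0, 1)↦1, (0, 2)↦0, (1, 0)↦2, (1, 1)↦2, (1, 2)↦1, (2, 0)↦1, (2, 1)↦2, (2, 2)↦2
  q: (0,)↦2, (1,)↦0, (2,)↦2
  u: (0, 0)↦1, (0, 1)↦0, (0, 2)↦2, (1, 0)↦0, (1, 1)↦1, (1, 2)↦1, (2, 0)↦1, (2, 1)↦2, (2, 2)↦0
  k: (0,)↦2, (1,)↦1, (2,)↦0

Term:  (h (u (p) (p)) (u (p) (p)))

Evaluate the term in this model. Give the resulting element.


value = 2

  p = 0
  p = 0
  (u (p) (p)) = u(0, 0) = 1
  p = 0
  p = 0
  (u (p) (p)) = u(0, 0) = 1
  (h (u (p) (p)) (u (p) (p))) = h(1, 1) = 2


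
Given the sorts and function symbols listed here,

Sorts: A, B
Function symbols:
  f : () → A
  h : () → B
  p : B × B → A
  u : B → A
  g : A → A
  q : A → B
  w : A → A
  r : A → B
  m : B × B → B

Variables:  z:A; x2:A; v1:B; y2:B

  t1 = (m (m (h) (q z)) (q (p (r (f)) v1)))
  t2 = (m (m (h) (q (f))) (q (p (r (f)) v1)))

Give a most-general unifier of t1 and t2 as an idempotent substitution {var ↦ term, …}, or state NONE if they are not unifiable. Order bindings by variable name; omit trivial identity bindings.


{z ↦ (f)}


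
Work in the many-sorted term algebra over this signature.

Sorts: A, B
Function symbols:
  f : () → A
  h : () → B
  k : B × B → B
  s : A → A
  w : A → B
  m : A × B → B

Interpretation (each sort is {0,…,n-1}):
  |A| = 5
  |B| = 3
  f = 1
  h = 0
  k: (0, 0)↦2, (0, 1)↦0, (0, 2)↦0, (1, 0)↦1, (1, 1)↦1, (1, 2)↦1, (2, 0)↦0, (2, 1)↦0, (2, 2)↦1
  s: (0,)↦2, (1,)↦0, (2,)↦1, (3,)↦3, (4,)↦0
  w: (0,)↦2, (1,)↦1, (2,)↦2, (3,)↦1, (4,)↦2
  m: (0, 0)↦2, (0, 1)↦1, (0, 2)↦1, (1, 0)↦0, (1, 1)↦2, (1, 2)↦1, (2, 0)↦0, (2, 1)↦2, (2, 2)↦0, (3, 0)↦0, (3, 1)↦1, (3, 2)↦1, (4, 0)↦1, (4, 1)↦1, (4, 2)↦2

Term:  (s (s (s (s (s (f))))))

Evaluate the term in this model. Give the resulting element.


  f = 1
  (s (f)) = s(1,) = 0
  (s (s (f))) = s(0,) = 2
  (s (s (s (f)))) = s(2,) = 1
  (s (s (s (s (f))))) = s(1,) = 0
  (s (s (s (s (s (f)))))) = s(0,) = 2

value = 2


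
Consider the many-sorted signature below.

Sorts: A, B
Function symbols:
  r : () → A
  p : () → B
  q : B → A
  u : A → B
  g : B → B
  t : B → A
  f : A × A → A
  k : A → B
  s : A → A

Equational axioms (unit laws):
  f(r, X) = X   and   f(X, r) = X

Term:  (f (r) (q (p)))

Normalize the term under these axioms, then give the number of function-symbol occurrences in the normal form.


1. (f (r) (q (p)))  →  (q (p))
normal form: (q (p))

size = 2


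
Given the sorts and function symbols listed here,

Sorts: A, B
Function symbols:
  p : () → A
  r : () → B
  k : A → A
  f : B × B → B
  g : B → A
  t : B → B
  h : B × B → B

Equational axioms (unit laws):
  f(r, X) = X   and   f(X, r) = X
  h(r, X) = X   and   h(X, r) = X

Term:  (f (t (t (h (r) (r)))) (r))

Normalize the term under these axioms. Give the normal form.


1. (f (t (t (h (r) (r)))) (r))  →  (t (t (h (r) (r))))
2. (t (t (h (r) (r))))  →  (t (t (r)))

normal form = (t (t (r)))


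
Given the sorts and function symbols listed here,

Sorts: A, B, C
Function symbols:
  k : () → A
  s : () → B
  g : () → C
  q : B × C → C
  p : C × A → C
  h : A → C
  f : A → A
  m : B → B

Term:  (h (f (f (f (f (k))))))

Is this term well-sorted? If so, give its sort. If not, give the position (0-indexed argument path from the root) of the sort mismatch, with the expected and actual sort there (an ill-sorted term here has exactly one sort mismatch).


          (k) : A
        (f (k)) : A
      (f (f (k))) : A
    (f (f (f (k)))) : A
  (f (f (f (f (k))))) : A
(h (f (f (f (f (k)))))) : C

well-sorted; sort = C
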